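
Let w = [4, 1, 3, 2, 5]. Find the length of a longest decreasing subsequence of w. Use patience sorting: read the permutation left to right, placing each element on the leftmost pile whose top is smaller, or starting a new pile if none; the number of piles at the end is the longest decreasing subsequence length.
3

4: new pile. tops = [4]
1: new pile. tops = [4, 1]
3: onto pile 2 (replacing 1). tops = [4, 3]
2: new pile. tops = [4, 3, 2]
5: onto pile 1 (replacing 4). tops = [5, 3, 2]

3 piles, so the longest decreasing subsequence has length 3.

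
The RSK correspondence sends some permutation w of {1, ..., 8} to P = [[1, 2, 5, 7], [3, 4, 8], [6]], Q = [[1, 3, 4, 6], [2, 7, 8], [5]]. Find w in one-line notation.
6 3 4 5 1 8 2 7

Reverse the RSK construction: for i from n down to 1, find the cell of Q containing i, remove the entry at that cell from P, and reverse-bump it up through P; the value ejected from row 1 is w(i).

Step i=8: Q has 8 at row 2, column 3; remove 8 from row 2 of P and reverse-bump: 8 enters row 1 and ejects 7. So w(8) = 7. P is now [[1, 2, 5, 8], [3, 4], [6]].
Step i=7: Q has 7 at row 2, column 2; remove 4 from row 2 of P and reverse-bump: 4 enters row 1 and ejects 2. So w(7) = 2. P is now [[1, 4, 5, 8], [3], [6]].
Step i=6: Q has 6 at row 1, column 4; remove that cell from P, ejecting 8. So w(6) = 8. P is now [[1, 4, 5], [3], [6]].
Step i=5: Q has 5 at row 3, column 1; remove 6 from row 3 of P and reverse-bump: 6 enters row 2 and ejects 3; 3 enters row 1 and ejects 1. So w(5) = 1. P is now [[3, 4, 5], [6]].
Step i=4: Q has 4 at row 1, column 3; remove that cell from P, ejecting 5. So w(4) = 5. P is now [[3, 4], [6]].
Step i=3: Q has 3 at row 1, column 2; remove that cell from P, ejecting 4. So w(3) = 4. P is now [[3], [6]].
Step i=2: Q has 2 at row 2, column 1; remove 6 from row 2 of P and reverse-bump: 6 enters row 1 and ejects 3. So w(2) = 3. P is now [[6]].
Step i=1: Q has 1 at row 1, column 1; remove that cell from P, ejecting 6. So w(1) = 6. P is now [].

So w = 6 3 4 5 1 8 2 7.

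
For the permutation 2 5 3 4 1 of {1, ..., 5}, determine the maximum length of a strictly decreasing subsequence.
3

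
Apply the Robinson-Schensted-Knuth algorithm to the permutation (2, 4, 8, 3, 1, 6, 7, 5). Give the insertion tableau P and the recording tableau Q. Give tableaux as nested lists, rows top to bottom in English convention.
Insert each entry of the permutation into P by Schensted row insertion, recording in Q the position of each new cell.

After inserting 2: P = [[2]].
After inserting 4: P = [[2, 4]].
After inserting 8: P = [[2, 4, 8]].
After inserting 3: P = [[2, 3, 8], [4]].
After inserting 1: P = [[1, 3, 8], [2], [4]].
After inserting 6: P = [[1, 3, 6], [2, 8], [4]].
After inserting 7: P = [[1, 3, 6, 7], [2, 8], [4]].
After inserting 5: P = [[1, 3, 5, 7], [2, 6], [4, 8]].

So P = [[1, 3, 5, 7], [2, 6], [4, 8]], Q = [[1, 2, 3, 7], [4, 6], [5, 8]].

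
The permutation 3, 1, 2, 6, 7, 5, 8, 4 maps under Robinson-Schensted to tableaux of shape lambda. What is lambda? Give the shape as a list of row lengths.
Row-insert each entry into an empty tableau.

After inserting 3: P = [[3]].
After inserting 1: P = [[1], [3]].
After inserting 2: P = [[1, 2], [3]].
After inserting 6: P = [[1, 2, 6], [3]].
After inserting 7: P = [[1, 2, 6, 7], [3]].
After inserting 5: P = [[1, 2, 5, 7], [3, 6]].
After inserting 8: P = [[1, 2, 5, 7, 8], [3, 6]].
After inserting 4: P = [[1, 2, 4, 7, 8], [3, 5], [6]].

The final insertion tableau P = [[1, 2, 4, 7, 8], [3, 5], [6]] has shape [5, 2, 1].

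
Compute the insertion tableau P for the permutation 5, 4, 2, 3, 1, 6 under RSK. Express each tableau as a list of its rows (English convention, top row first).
Insert 5: appended to row 1. P = [[5]].
Insert 4: 4 bumps 5 from row 1; 5 starts row 2. P = [[4], [5]].
Insert 2: 2 bumps 4 from row 1; 4 bumps 5 from row 2; 5 starts row 3. P = [[2], [4], [5]].
Insert 3: appended to row 1. P = [[2, 3], [4], [5]].
Insert 1: 1 bumps 2 from row 1; 2 bumps 4 from row 2; 4 bumps 5 from row 3; 5 starts row 4. P = [[1, 3], [2], [4], [5]].
Insert 6: appended to row 1. P = [[1, 3, 6], [2], [4], [5]].

So P = [[1, 3, 6], [2], [4], [5]].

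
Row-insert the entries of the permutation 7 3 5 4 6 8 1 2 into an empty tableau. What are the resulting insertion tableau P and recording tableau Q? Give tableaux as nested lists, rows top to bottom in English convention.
P = [[1, 2, 6, 8], [3, 4], [5], [7]], Q = [[1, 3, 5, 6], [2, 8], [4], [7]]

Insert each entry of the permutation into P by Schensted row insertion, recording in Q the position of each new cell.

Insert 7: appended to row 1. P = [[7]], Q = [[1]].
Insert 3: 3 bumps 7 from row 1; 7 starts row 2. P = [[3], [7]], Q = [[1], [2]].
Insert 5: appended to row 1. P = [[3, 5], [7]], Q = [[1, 3], [2]].
Insert 4: 4 bumps 5 from row 1; 5 bumps 7 from row 2; 7 starts row 3. P = [[3, 4], [5], [7]], Q = [[1, 3], [2], [4]].
Insert 6: appended to row 1. P = [[3, 4, 6], [5], [7]], Q = [[1, 3, 5], [2], [4]].
Insert 8: appended to row 1. P = [[3, 4, 6, 8], [5], [7]], Q = [[1, 3, 5, 6], [2], [4]].
Insert 1: 1 bumps 3 from row 1; 3 bumps 5 from row 2; 5 bumps 7 from row 3; 7 starts row 4. P = [[1, 4, 6, 8], [3], [5], [7]], Q = [[1, 3, 5, 6], [2], [4], [7]].
Insert 2: 2 bumps 4 from row 1; 4 appends to row 2. P = [[1, 2, 6, 8], [3, 4], [5], [7]], Q = [[1, 3, 5, 6], [2, 8], [4], [7]].

So P = [[1, 2, 6, 8], [3, 4], [5], [7]], Q = [[1, 3, 5, 6], [2, 8], [4], [7]].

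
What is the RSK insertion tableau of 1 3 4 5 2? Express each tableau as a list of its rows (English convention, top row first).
P = [[1, 2, 4, 5], [3]]

Insert 1: appended to row 1. P = [[1]].
Insert 3: appended to row 1. P = [[1, 3]].
Insert 4: appended to row 1. P = [[1, 3, 4]].
Insert 5: appended to row 1. P = [[1, 3, 4, 5]].
Insert 2: 2 bumps 3 from row 1; 3 starts row 2. P = [[1, 2, 4, 5], [3]].

So P = [[1, 2, 4, 5], [3]].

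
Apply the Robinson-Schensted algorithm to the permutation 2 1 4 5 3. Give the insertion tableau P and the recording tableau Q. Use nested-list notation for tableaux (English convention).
Insert each entry of the permutation into P by Schensted row insertion, recording in Q the position of each new cell.

Insert 2: appended to row 1. P = [[2]].
Insert 1: 1 bumps 2 from row 1; 2 starts row 2. P = [[1], [2]].
Insert 4: appended to row 1. P = [[1, 4], [2]].
Insert 5: appended to row 1. P = [[1, 4, 5], [2]].
Insert 3: 3 bumps 4 from row 1; 4 appends to row 2. P = [[1, 3, 5], [2, 4]].

So P = [[1, 3, 5], [2, 4]], Q = [[1, 3, 4], [2, 5]].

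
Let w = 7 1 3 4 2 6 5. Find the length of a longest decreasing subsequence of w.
3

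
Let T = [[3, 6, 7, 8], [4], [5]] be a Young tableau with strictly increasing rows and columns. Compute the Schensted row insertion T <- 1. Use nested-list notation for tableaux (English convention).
[[1, 6, 7, 8], [3], [4], [5]]

In row 1, 1 replaces 3 (the leftmost entry greater than 1); 3 is bumped to row 2. In row 2, 3 replaces 4 (the leftmost entry greater than 3); 4 is bumped to row 3. In row 3, 4 replaces 5 (the leftmost entry greater than 4); 5 is bumped to row 4. 5 starts a new row 4. The new tableau is [[1, 6, 7, 8], [3], [4], [5]].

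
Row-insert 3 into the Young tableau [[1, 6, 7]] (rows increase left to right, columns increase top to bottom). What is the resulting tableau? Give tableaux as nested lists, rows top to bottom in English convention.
[[1, 3, 7], [6]]

In row 1, 3 replaces 6 (the leftmost entry greater than 3); 6 is bumped to row 2. 6 starts a new row 2. The new tableau is [[1, 3, 7], [6]].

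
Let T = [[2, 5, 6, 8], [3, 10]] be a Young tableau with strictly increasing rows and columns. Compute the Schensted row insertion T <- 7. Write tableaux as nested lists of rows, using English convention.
[[2, 5, 6, 7], [3, 8], [10]]

In row 1, 7 replaces 8 (the leftmost entry greater than 7); 8 is bumped to row 2. In row 2, 8 replaces 10 (the leftmost entry greater than 8); 10 is bumped to row 3. 10 starts a new row 3. The new tableau is [[2, 5, 6, 7], [3, 8], [10]].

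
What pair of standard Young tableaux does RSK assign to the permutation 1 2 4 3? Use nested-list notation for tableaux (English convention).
Insert each entry of the permutation into P by Schensted row insertion, recording in Q the position of each new cell.

Insert 1: appended to row 1. P = [[1]].
Insert 2: appended to row 1. P = [[1, 2]].
Insert 4: appended to row 1. P = [[1, 2, 4]].
Insert 3: 3 bumps 4 from row 1; 4 starts row 2. P = [[1, 2, 3], [4]].

So P = [[1, 2, 3], [4]], Q = [[1, 2, 3], [4]].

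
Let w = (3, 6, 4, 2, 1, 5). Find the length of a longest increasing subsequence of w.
3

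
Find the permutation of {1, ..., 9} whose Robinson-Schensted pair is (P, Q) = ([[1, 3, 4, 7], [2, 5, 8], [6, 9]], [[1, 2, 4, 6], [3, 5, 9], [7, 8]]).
2 6 3 9 5 8 1 4 7

Reverse the RSK construction: for i from n down to 1, find the cell of Q containing i, remove the entry at that cell from P, and reverse-bump it up through P; the value ejected from row 1 is w(i).

Step i=9: Q has 9 at row 2, column 3; remove 8 from row 2 of P and reverse-bump: 8 enters row 1 and ejects 7. So w(9) = 7. P is now [[1, 3, 4, 8], [2, 5], [6, 9]].
Step i=8: Q has 8 at row 3, column 2; remove 9 from row 3 of P and reverse-bump: 9 enters row 2 and ejects 5; 5 enters row 1 and ejects 4. So w(8) = 4. P is now [[1, 3, 5, 8], [2, 9], [6]].
Step i=7: Q has 7 at row 3, column 1; remove 6 from row 3 of P and reverse-bump: 6 enters row 2 and ejects 2; 2 enters row 1 and ejects 1. So w(7) = 1. P is now [[2, 3, 5, 8], [6, 9]].
Step i=6: Q has 6 at row 1, column 4; remove that cell from P, ejecting 8. So w(6) = 8. P is now [[2, 3, 5], [6, 9]].
Step i=5: Q has 5 at row 2, column 2; remove 9 from row 2 of P and reverse-bump: 9 enters row 1 and ejects 5. So w(5) = 5. P is now [[2, 3, 9], [6]].
Step i=4: Q has 4 at row 1, column 3; remove that cell from P, ejecting 9. So w(4) = 9. P is now [[2, 3], [6]].
Step i=3: Q has 3 at row 2, column 1; remove 6 from row 2 of P and reverse-bump: 6 enters row 1 and ejects 3. So w(3) = 3. P is now [[2, 6]].
Step i=2: Q has 2 at row 1, column 2; remove that cell from P, ejecting 6. So w(2) = 6. P is now [[2]].
Step i=1: Q has 1 at row 1, column 1; remove that cell from P, ejecting 2. So w(1) = 2. P is now [].

So w = 2 6 3 9 5 8 1 4 7.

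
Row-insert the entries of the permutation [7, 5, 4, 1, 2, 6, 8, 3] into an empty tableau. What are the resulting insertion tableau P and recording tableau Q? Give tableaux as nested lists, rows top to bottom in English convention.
P = [[1, 2, 3, 8], [4, 6], [5], [7]], Q = [[1, 5, 6, 7], [2, 8], [3], [4]]

Insert each entry of the permutation into P by Schensted row insertion, recording in Q the position of each new cell.

After inserting 7: P = [[7]].
After inserting 5: P = [[5], [7]].
After inserting 4: P = [[4], [5], [7]].
After inserting 1: P = [[1], [4], [5], [7]].
After inserting 2: P = [[1, 2], [4], [5], [7]].
After inserting 6: P = [[1, 2, 6], [4], [5], [7]].
After inserting 8: P = [[1, 2, 6, 8], [4], [5], [7]].
After inserting 3: P = [[1, 2, 3, 8], [4, 6], [5], [7]].

So P = [[1, 2, 3, 8], [4, 6], [5], [7]], Q = [[1, 5, 6, 7], [2, 8], [3], [4]].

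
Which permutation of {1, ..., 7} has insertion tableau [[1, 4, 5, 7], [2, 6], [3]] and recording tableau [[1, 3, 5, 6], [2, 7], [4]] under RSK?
Reverse the RSK construction: for i from n down to 1, find the cell of Q containing i, remove the entry at that cell from P, and reverse-bump it up through P; the value ejected from row 1 is w(i).

Step i=7: Q has 7 at row 2, column 2; remove 6 from row 2 of P and reverse-bump: 6 enters row 1 and ejects 5. So w(7) = 5. P is now [[1, 4, 6, 7], [2], [3]].
Step i=6: Q has 6 at row 1, column 4; remove that cell from P, ejecting 7. So w(6) = 7. P is now [[1, 4, 6], [2], [3]].
Step i=5: Q has 5 at row 1, column 3; remove that cell from P, ejecting 6. So w(5) = 6. P is now [[1, 4], [2], [3]].
Step i=4: Q has 4 at row 3, column 1; remove 3 from row 3 of P and reverse-bump: 3 enters row 2 and ejects 2; 2 enters row 1 and ejects 1. So w(4) = 1. P is now [[2, 4], [3]].
Step i=3: Q has 3 at row 1, column 2; remove that cell from P, ejecting 4. So w(3) = 4. P is now [[2], [3]].
Step i=2: Q has 2 at row 2, column 1; remove 3 from row 2 of P and reverse-bump: 3 enters row 1 and ejects 2. So w(2) = 2. P is now [[3]].
Step i=1: Q has 1 at row 1, column 1; remove that cell from P, ejecting 3. So w(1) = 3. P is now [].

So w = 3 2 4 1 6 7 5.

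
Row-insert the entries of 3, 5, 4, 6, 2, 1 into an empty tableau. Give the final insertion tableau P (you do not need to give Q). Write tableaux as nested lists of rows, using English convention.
Insert 3: appended to row 1. P = [[3]].
Insert 5: appended to row 1. P = [[3, 5]].
Insert 4: 4 bumps 5 from row 1; 5 starts row 2. P = [[3, 4], [5]].
Insert 6: appended to row 1. P = [[3, 4, 6], [5]].
Insert 2: 2 bumps 3 from row 1; 3 bumps 5 from row 2; 5 starts row 3. P = [[2, 4, 6], [3], [5]].
Insert 1: 1 bumps 2 from row 1; 2 bumps 3 from row 2; 3 bumps 5 from row 3; 5 starts row 4. P = [[1, 4, 6], [2], [3], [5]].

So P = [[1, 4, 6], [2], [3], [5]].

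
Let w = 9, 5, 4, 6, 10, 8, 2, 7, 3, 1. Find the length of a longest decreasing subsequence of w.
5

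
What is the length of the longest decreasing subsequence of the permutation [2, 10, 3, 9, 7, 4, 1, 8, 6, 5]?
5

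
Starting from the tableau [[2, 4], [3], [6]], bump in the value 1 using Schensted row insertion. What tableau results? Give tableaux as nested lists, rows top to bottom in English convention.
[[1, 4], [2], [3], [6]]

In row 1, 1 replaces 2 (the leftmost entry greater than 1); 2 is bumped to row 2. In row 2, 2 replaces 3 (the leftmost entry greater than 2); 3 is bumped to row 3. In row 3, 3 replaces 6 (the leftmost entry greater than 3); 6 is bumped to row 4. 6 starts a new row 4. The new tableau is [[1, 4], [2], [3], [6]].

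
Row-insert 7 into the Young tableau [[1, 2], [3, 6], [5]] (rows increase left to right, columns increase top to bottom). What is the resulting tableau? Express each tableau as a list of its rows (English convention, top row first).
[[1, 2, 7], [3, 6], [5]]

7 is larger than every entry of row 1, so it is appended to row 1. The new tableau is [[1, 2, 7], [3, 6], [5]].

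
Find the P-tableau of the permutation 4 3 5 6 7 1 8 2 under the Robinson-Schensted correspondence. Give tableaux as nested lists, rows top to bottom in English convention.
P = [[1, 2, 6, 7, 8], [3, 5], [4]]

Insert 4: appended to row 1. P = [[4]].
Insert 3: 3 bumps 4 from row 1; 4 starts row 2. P = [[3], [4]].
Insert 5: appended to row 1. P = [[3, 5], [4]].
Insert 6: appended to row 1. P = [[3, 5, 6], [4]].
Insert 7: appended to row 1. P = [[3, 5, 6, 7], [4]].
Insert 1: 1 bumps 3 from row 1; 3 bumps 4 from row 2; 4 starts row 3. P = [[1, 5, 6, 7], [3], [4]].
Insert 8: appended to row 1. P = [[1, 5, 6, 7, 8], [3], [4]].
Insert 2: 2 bumps 5 from row 1; 5 appends to row 2. P = [[1, 2, 6, 7, 8], [3, 5], [4]].

So P = [[1, 2, 6, 7, 8], [3, 5], [4]].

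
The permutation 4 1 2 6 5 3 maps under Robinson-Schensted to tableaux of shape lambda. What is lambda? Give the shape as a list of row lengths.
[3, 2, 1]

Row-insert each entry into an empty tableau.

After inserting 4: P = [[4]].
After inserting 1: P = [[1], [4]].
After inserting 2: P = [[1, 2], [4]].
After inserting 6: P = [[1, 2, 6], [4]].
After inserting 5: P = [[1, 2, 5], [4, 6]].
After inserting 3: P = [[1, 2, 3], [4, 5], [6]].

The final insertion tableau P = [[1, 2, 3], [4, 5], [6]] has shape [3, 2, 1].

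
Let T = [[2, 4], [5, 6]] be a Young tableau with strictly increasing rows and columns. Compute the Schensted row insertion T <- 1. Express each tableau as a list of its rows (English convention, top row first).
In row 1, 1 replaces 2 (the leftmost entry greater than 1); 2 is bumped to row 2. In row 2, 2 replaces 5 (the leftmost entry greater than 2); 5 is bumped to row 3. 5 starts a new row 3. The new tableau is [[1, 4], [2, 6], [5]].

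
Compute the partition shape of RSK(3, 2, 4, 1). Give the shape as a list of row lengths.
RSK row insertion gives P = [[1, 4], [2], [3]], which has shape [2, 1, 1].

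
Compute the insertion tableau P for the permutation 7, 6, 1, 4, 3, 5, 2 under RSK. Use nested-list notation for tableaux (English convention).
P = [[1, 2, 5], [3], [4], [6], [7]]

After inserting 7: P = [[7]].
After inserting 6: P = [[6], [7]].
After inserting 1: P = [[1], [6], [7]].
After inserting 4: P = [[1, 4], [6], [7]].
After inserting 3: P = [[1, 3], [4], [6], [7]].
After inserting 5: P = [[1, 3, 5], [4], [6], [7]].
After inserting 2: P = [[1, 2, 5], [3], [4], [6], [7]].

So P = [[1, 2, 5], [3], [4], [6], [7]].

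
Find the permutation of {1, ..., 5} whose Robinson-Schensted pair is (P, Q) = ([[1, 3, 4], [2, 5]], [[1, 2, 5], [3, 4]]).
2 5 1 3 4

Reverse the RSK construction: for i from n down to 1, find the cell of Q containing i, remove the entry at that cell from P, and reverse-bump it up through P; the value ejected from row 1 is w(i).

Step i=5: Q has 5 at row 1, column 3; remove that cell from P, ejecting 4. So w(5) = 4. P is now [[1, 3], [2, 5]].
Step i=4: Q has 4 at row 2, column 2; remove 5 from row 2 of P and reverse-bump: 5 enters row 1 and ejects 3. So w(4) = 3. P is now [[1, 5], [2]].
Step i=3: Q has 3 at row 2, column 1; remove 2 from row 2 of P and reverse-bump: 2 enters row 1 and ejects 1. So w(3) = 1. P is now [[2, 5]].
Step i=2: Q has 2 at row 1, column 2; remove that cell from P, ejecting 5. So w(2) = 5. P is now [[2]].
Step i=1: Q has 1 at row 1, column 1; remove that cell from P, ejecting 2. So w(1) = 2. P is now [].

So w = 2 5 1 3 4.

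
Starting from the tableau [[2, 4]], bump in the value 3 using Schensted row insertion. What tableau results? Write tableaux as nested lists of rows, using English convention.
In row 1, 3 replaces 4 (the leftmost entry greater than 3); 4 is bumped to row 2. 4 starts a new row 2. The new tableau is [[2, 3], [4]].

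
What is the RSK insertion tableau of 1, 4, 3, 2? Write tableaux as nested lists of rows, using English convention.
Insert 1: appended to row 1. P = [[1]].
Insert 4: appended to row 1. P = [[1, 4]].
Insert 3: 3 bumps 4 from row 1; 4 starts row 2. P = [[1, 3], [4]].
Insert 2: 2 bumps 3 from row 1; 3 bumps 4 from row 2; 4 starts row 3. P = [[1, 2], [3], [4]].

So P = [[1, 2], [3], [4]].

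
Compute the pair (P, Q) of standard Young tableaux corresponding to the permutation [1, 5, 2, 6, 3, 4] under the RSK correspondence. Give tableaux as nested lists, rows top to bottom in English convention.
P = [[1, 2, 3, 4], [5, 6]], Q = [[1, 2, 4, 6], [3, 5]]

Insert each entry of the permutation into P by Schensted row insertion, recording in Q the position of each new cell.

Insert 1: appended to row 1. P = [[1]].
Insert 5: appended to row 1. P = [[1, 5]].
Insert 2: 2 bumps 5 from row 1; 5 starts row 2. P = [[1, 2], [5]].
Insert 6: appended to row 1. P = [[1, 2, 6], [5]].
Insert 3: 3 bumps 6 from row 1; 6 appends to row 2. P = [[1, 2, 3], [5, 6]].
Insert 4: appended to row 1. P = [[1, 2, 3, 4], [5, 6]].

So P = [[1, 2, 3, 4], [5, 6]], Q = [[1, 2, 4, 6], [3, 5]].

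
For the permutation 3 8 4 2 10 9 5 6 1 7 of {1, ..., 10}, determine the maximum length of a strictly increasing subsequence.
5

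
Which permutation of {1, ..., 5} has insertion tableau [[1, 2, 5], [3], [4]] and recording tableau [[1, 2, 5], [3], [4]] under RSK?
Reverse the RSK construction: for i from n down to 1, find the cell of Q containing i, remove the entry at that cell from P, and reverse-bump it up through P; the value ejected from row 1 is w(i).

Step i=5: Q has 5 at row 1, column 3; remove that cell from P, ejecting 5. So w(5) = 5. P is now [[1, 2], [3], [4]].
Step i=4: Q has 4 at row 3, column 1; remove 4 from row 3 of P and reverse-bump: 4 enters row 2 and ejects 3; 3 enters row 1 and ejects 2. So w(4) = 2. P is now [[1, 3], [4]].
Step i=3: Q has 3 at row 2, column 1; remove 4 from row 2 of P and reverse-bump: 4 enters row 1 and ejects 3. So w(3) = 3. P is now [[1, 4]].
Step i=2: Q has 2 at row 1, column 2; remove that cell from P, ejecting 4. So w(2) = 4. P is now [[1]].
Step i=1: Q has 1 at row 1, column 1; remove that cell from P, ejecting 1. So w(1) = 1. P is now [].

So w = 1 4 3 2 5.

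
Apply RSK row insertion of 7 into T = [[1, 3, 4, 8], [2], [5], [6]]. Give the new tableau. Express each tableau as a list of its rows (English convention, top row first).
In row 1, 7 replaces 8 (the leftmost entry greater than 7); 8 is bumped to row 2. 8 is appended to row 2. The new tableau is [[1, 3, 4, 7], [2, 8], [5], [6]].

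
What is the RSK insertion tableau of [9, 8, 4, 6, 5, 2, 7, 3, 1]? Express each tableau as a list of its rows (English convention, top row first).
P = [[1, 3, 7], [2, 5], [4], [6], [8], [9]]

Insert 9: appended to row 1. P = [[9]].
Insert 8: 8 bumps 9 from row 1; 9 starts row 2. P = [[8], [9]].
Insert 4: 4 bumps 8 from row 1; 8 bumps 9 from row 2; 9 starts row 3. P = [[4], [8], [9]].
Insert 6: appended to row 1. P = [[4, 6], [8], [9]].
Insert 5: 5 bumps 6 from row 1; 6 bumps 8 from row 2; 8 bumps 9 from row 3; 9 starts row 4. P = [[4, 5], [6], [8], [9]].
Insert 2: 2 bumps 4 from row 1; 4 bumps 6 from row 2; 6 bumps 8 from row 3; 8 bumps 9 from row 4; 9 starts row 5. P = [[2, 5], [4], [6], [8], [9]].
Insert 7: appended to row 1. P = [[2, 5, 7], [4], [6], [8], [9]].
Insert 3: 3 bumps 5 from row 1; 5 appends to row 2. P = [[2, 3, 7], [4, 5], [6], [8], [9]].
Insert 1: 1 bumps 2 from row 1; 2 bumps 4 from row 2; 4 bumps 6 from row 3; 6 bumps 8 from row 4; 8 bumps 9 from row 5; 9 starts row 6. P = [[1, 3, 7], [2, 5], [4], [6], [8], [9]].

So P = [[1, 3, 7], [2, 5], [4], [6], [8], [9]].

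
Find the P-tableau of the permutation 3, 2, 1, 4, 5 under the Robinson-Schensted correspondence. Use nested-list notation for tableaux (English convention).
Insert 3: appended to row 1. P = [[3]].
Insert 2: 2 bumps 3 from row 1; 3 starts row 2. P = [[2], [3]].
Insert 1: 1 bumps 2 from row 1; 2 bumps 3 from row 2; 3 starts row 3. P = [[1], [2], [3]].
Insert 4: appended to row 1. P = [[1, 4], [2], [3]].
Insert 5: appended to row 1. P = [[1, 4, 5], [2], [3]].

So P = [[1, 4, 5], [2], [3]].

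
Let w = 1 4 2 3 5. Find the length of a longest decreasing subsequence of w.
2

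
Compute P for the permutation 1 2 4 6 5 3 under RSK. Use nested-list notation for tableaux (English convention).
P = [[1, 2, 3, 5], [4], [6]]

Insert 1: appended to row 1. P = [[1]].
Insert 2: appended to row 1. P = [[1, 2]].
Insert 4: appended to row 1. P = [[1, 2, 4]].
Insert 6: appended to row 1. P = [[1, 2, 4, 6]].
Insert 5: 5 bumps 6 from row 1; 6 starts row 2. P = [[1, 2, 4, 5], [6]].
Insert 3: 3 bumps 4 from row 1; 4 bumps 6 from row 2; 6 starts row 3. P = [[1, 2, 3, 5], [4], [6]].

So P = [[1, 2, 3, 5], [4], [6]].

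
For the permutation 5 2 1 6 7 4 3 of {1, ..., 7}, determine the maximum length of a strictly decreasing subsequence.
3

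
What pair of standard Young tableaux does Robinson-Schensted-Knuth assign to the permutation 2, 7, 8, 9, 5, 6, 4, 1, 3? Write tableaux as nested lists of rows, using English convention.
Insert each entry of the permutation into P by Schensted row insertion, recording in Q the position of each new cell.

Insert 2: appended to row 1. P = [[2]].
Insert 7: appended to row 1. P = [[2, 7]].
Insert 8: appended to row 1. P = [[2, 7, 8]].
Insert 9: appended to row 1. P = [[2, 7, 8, 9]].
Insert 5: 5 bumps 7 from row 1; 7 starts row 2. P = [[2, 5, 8, 9], [7]].
Insert 6: 6 bumps 8 from row 1; 8 appends to row 2. P = [[2, 5, 6, 9], [7, 8]].
Insert 4: 4 bumps 5 from row 1; 5 bumps 7 from row 2; 7 starts row 3. P = [[2, 4, 6, 9], [5, 8], [7]].
Insert 1: 1 bumps 2 from row 1; 2 bumps 5 from row 2; 5 bumps 7 from row 3; 7 starts row 4. P = [[1, 4, 6, 9], [2, 8], [5], [7]].
Insert 3: 3 bumps 4 from row 1; 4 bumps 8 from row 2; 8 appends to row 3. P = [[1, 3, 6, 9], [2, 4], [5, 8], [7]].

So P = [[1, 3, 6, 9], [2, 4], [5, 8], [7]], Q = [[1, 2, 3, 4], [5, 6], [7, 9], [8]].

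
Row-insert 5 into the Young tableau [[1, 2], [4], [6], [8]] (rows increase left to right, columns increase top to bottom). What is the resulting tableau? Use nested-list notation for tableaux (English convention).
[[1, 2, 5], [4], [6], [8]]

5 is larger than every entry of row 1, so it is appended to row 1. The new tableau is [[1, 2, 5], [4], [6], [8]].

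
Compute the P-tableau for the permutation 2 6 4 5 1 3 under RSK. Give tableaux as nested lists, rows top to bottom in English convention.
P = [[1, 3, 5], [2, 4], [6]]

Insert 2: appended to row 1. P = [[2]].
Insert 6: appended to row 1. P = [[2, 6]].
Insert 4: 4 bumps 6 from row 1; 6 starts row 2. P = [[2, 4], [6]].
Insert 5: appended to row 1. P = [[2, 4, 5], [6]].
Insert 1: 1 bumps 2 from row 1; 2 bumps 6 from row 2; 6 starts row 3. P = [[1, 4, 5], [2], [6]].
Insert 3: 3 bumps 4 from row 1; 4 appends to row 2. P = [[1, 3, 5], [2, 4], [6]].

So P = [[1, 3, 5], [2, 4], [6]].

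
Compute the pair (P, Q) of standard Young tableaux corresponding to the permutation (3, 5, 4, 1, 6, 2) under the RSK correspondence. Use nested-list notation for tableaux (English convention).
Insert each entry of the permutation into P by Schensted row insertion, recording in Q the position of each new cell.

Insert 3: appended to row 1. P = [[3]].
Insert 5: appended to row 1. P = [[3, 5]].
Insert 4: 4 bumps 5 from row 1; 5 starts row 2. P = [[3, 4], [5]].
Insert 1: 1 bumps 3 from row 1; 3 bumps 5 from row 2; 5 starts row 3. P = [[1, 4], [3], [5]].
Insert 6: appended to row 1. P = [[1, 4, 6], [3], [5]].
Insert 2: 2 bumps 4 from row 1; 4 appends to row 2. P = [[1, 2, 6], [3, 4], [5]].

So P = [[1, 2, 6], [3, 4], [5]], Q = [[1, 2, 5], [3, 6], [4]].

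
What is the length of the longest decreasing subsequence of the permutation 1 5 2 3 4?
2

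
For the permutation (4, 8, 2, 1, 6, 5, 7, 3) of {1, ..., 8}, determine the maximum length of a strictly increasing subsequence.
3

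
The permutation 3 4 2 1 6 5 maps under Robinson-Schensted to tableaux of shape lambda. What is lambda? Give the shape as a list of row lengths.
[3, 2, 1]

Row-insert each entry into an empty tableau.

After inserting 3: P = [[3]].
After inserting 4: P = [[3, 4]].
After inserting 2: P = [[2, 4], [3]].
After inserting 1: P = [[1, 4], [2], [3]].
After inserting 6: P = [[1, 4, 6], [2], [3]].
After inserting 5: P = [[1, 4, 5], [2, 6], [3]].

The final insertion tableau P = [[1, 4, 5], [2, 6], [3]] has shape [3, 2, 1].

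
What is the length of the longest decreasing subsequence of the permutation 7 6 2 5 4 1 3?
5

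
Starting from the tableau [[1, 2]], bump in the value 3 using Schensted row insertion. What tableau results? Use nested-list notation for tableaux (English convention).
[[1, 2, 3]]

3 is larger than every entry of row 1, so it is appended to row 1. The new tableau is [[1, 2, 3]].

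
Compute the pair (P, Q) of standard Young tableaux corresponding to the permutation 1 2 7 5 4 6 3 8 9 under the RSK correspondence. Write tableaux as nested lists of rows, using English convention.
Insert each entry of the permutation into P by Schensted row insertion, recording in Q the position of each new cell.

After inserting 1: P = [[1]].
After inserting 2: P = [[1, 2]].
After inserting 7: P = [[1, 2, 7]].
After inserting 5: P = [[1, 2, 5], [7]].
After inserting 4: P = [[1, 2, 4], [5], [7]].
After inserting 6: P = [[1, 2, 4, 6], [5], [7]].
After inserting 3: P = [[1, 2, 3, 6], [4], [5], [7]].
After inserting 8: P = [[1, 2, 3, 6, 8], [4], [5], [7]].
After inserting 9: P = [[1, 2, 3, 6, 8, 9], [4], [5], [7]].

So P = [[1, 2, 3, 6, 8, 9], [4], [5], [7]], Q = [[1, 2, 3, 6, 8, 9], [4], [5], [7]].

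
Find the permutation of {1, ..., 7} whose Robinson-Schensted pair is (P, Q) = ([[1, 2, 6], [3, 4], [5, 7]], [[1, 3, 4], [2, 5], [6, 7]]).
Reverse the RSK construction: for i from n down to 1, find the cell of Q containing i, remove the entry at that cell from P, and reverse-bump it up through P; the value ejected from row 1 is w(i).

Step i=7: Q has 7 at row 3, column 2; remove 7 from row 3 of P and reverse-bump: 7 enters row 2 and ejects 4; 4 enters row 1 and ejects 2. So w(7) = 2. P is now [[1, 4, 6], [3, 7], [5]].
Step i=6: Q has 6 at row 3, column 1; remove 5 from row 3 of P and reverse-bump: 5 enters row 2 and ejects 3; 3 enters row 1 and ejects 1. So w(6) = 1. P is now [[3, 4, 6], [5, 7]].
Step i=5: Q has 5 at row 2, column 2; remove 7 from row 2 of P and reverse-bump: 7 enters row 1 and ejects 6. So w(5) = 6. P is now [[3, 4, 7], [5]].
Step i=4: Q has 4 at row 1, column 3; remove that cell from P, ejecting 7. So w(4) = 7. P is now [[3, 4], [5]].
Step i=3: Q has 3 at row 1, column 2; remove that cell from P, ejecting 4. So w(3) = 4. P is now [[3], [5]].
Step i=2: Q has 2 at row 2, column 1; remove 5 from row 2 of P and reverse-bump: 5 enters row 1 and ejects 3. So w(2) = 3. P is now [[5]].
Step i=1: Q has 1 at row 1, column 1; remove that cell from P, ejecting 5. So w(1) = 5. P is now [].

So w = 5 3 4 7 6 1 2.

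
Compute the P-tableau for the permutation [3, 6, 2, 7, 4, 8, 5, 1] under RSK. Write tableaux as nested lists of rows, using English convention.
P = [[1, 4, 5, 8], [2, 6, 7], [3]]

Insert 3: appended to row 1. P = [[3]].
Insert 6: appended to row 1. P = [[3, 6]].
Insert 2: 2 bumps 3 from row 1; 3 starts row 2. P = [[2, 6], [3]].
Insert 7: appended to row 1. P = [[2, 6, 7], [3]].
Insert 4: 4 bumps 6 from row 1; 6 appends to row 2. P = [[2, 4, 7], [3, 6]].
Insert 8: appended to row 1. P = [[2, 4, 7, 8], [3, 6]].
Insert 5: 5 bumps 7 from row 1; 7 appends to row 2. P = [[2, 4, 5, 8], [3, 6, 7]].
Insert 1: 1 bumps 2 from row 1; 2 bumps 3 from row 2; 3 starts row 3. P = [[1, 4, 5, 8], [2, 6, 7], [3]].

So P = [[1, 4, 5, 8], [2, 6, 7], [3]].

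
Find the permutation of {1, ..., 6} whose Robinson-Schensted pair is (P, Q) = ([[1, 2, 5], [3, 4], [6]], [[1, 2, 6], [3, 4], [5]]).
3 6 1 4 2 5

Reverse the RSK construction: for i from n down to 1, find the cell of Q containing i, remove the entry at that cell from P, and reverse-bump it up through P; the value ejected from row 1 is w(i).

Step i=6: Q has 6 at row 1, column 3; remove that cell from P, ejecting 5. So w(6) = 5. P is now [[1, 2], [3, 4], [6]].
Step i=5: Q has 5 at row 3, column 1; remove 6 from row 3 of P and reverse-bump: 6 enters row 2 and ejects 4; 4 enters row 1 and ejects 2. So w(5) = 2. P is now [[1, 4], [3, 6]].
Step i=4: Q has 4 at row 2, column 2; remove 6 from row 2 of P and reverse-bump: 6 enters row 1 and ejects 4. So w(4) = 4. P is now [[1, 6], [3]].
Step i=3: Q has 3 at row 2, column 1; remove 3 from row 2 of P and reverse-bump: 3 enters row 1 and ejects 1. So w(3) = 1. P is now [[3, 6]].
Step i=2: Q has 2 at row 1, column 2; remove that cell from P, ejecting 6. So w(2) = 6. P is now [[3]].
Step i=1: Q has 1 at row 1, column 1; remove that cell from P, ejecting 3. So w(1) = 3. P is now [].

So w = 3 6 1 4 2 5.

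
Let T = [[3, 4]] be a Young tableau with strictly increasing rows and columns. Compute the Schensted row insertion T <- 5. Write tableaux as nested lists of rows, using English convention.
[[3, 4, 5]]

5 is larger than every entry of row 1, so it is appended to row 1. The new tableau is [[3, 4, 5]].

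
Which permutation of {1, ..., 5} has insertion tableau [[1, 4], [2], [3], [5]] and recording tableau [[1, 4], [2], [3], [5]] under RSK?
Reverse the RSK construction: for i from n down to 1, find the cell of Q containing i, remove the entry at that cell from P, and reverse-bump it up through P; the value ejected from row 1 is w(i).

Step i=5: Q has 5 at row 4, column 1; remove 5 from row 4 of P and reverse-bump: 5 enters row 3 and ejects 3; 3 enters row 2 and ejects 2; 2 enters row 1 and ejects 1. So w(5) = 1. P is now [[2, 4], [3], [5]].
Step i=4: Q has 4 at row 1, column 2; remove that cell from P, ejecting 4. So w(4) = 4. P is now [[2], [3], [5]].
Step i=3: Q has 3 at row 3, column 1; remove 5 from row 3 of P and reverse-bump: 5 enters row 2 and ejects 3; 3 enters row 1 and ejects 2. So w(3) = 2. P is now [[3], [5]].
Step i=2: Q has 2 at row 2, column 1; remove 5 from row 2 of P and reverse-bump: 5 enters row 1 and ejects 3. So w(2) = 3. P is now [[5]].
Step i=1: Q has 1 at row 1, column 1; remove that cell from P, ejecting 5. So w(1) = 5. P is now [].

So w = 5 3 2 4 1.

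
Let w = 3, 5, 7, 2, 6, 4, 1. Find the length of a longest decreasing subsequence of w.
4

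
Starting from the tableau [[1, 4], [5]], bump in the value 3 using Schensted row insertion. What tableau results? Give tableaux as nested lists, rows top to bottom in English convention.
[[1, 3], [4], [5]]

In row 1, 3 replaces 4 (the leftmost entry greater than 3); 4 is bumped to row 2. In row 2, 4 replaces 5 (the leftmost entry greater than 4); 5 is bumped to row 3. 5 starts a new row 3. The new tableau is [[1, 3], [4], [5]].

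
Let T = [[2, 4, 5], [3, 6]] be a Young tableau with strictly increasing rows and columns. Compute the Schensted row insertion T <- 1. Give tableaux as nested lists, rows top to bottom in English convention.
[[1, 4, 5], [2, 6], [3]]

In row 1, 1 replaces 2 (the leftmost entry greater than 1); 2 is bumped to row 2. In row 2, 2 replaces 3 (the leftmost entry greater than 2); 3 is bumped to row 3. 3 starts a new row 3. The new tableau is [[1, 4, 5], [2, 6], [3]].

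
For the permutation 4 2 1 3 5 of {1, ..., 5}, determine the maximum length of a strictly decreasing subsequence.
3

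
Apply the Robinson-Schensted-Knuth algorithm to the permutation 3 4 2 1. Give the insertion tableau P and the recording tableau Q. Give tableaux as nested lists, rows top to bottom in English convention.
Insert each entry of the permutation into P by Schensted row insertion, recording in Q the position of each new cell.

Insert 3: appended to row 1. P = [[3]], Q = [[1]].
Insert 4: appended to row 1. P = [[3, 4]], Q = [[1, 2]].
Insert 2: 2 bumps 3 from row 1; 3 starts row 2. P = [[2, 4], [3]], Q = [[1, 2], [3]].
Insert 1: 1 bumps 2 from row 1; 2 bumps 3 from row 2; 3 starts row 3. P = [[1, 4], [2], [3]], Q = [[1, 2], [3], [4]].

So P = [[1, 4], [2], [3]], Q = [[1, 2], [3], [4]].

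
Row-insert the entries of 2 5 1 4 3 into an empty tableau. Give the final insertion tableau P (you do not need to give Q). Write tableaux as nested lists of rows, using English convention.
After inserting 2: P = [[2]].
After inserting 5: P = [[2, 5]].
After inserting 1: P = [[1, 5], [2]].
After inserting 4: P = [[1, 4], [2, 5]].
After inserting 3: P = [[1, 3], [2, 4], [5]].

So P = [[1, 3], [2, 4], [5]].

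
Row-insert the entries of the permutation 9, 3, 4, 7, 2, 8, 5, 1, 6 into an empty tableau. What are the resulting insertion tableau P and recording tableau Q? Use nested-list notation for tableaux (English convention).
P = [[1, 4, 5, 6], [2, 7, 8], [3], [9]], Q = [[1, 3, 4, 6], [2, 7, 9], [5], [8]]

Insert each entry of the permutation into P by Schensted row insertion, recording in Q the position of each new cell.

Insert 9: appended to row 1. P = [[9]].
Insert 3: 3 bumps 9 from row 1; 9 starts row 2. P = [[3], [9]].
Insert 4: appended to row 1. P = [[3, 4], [9]].
Insert 7: appended to row 1. P = [[3, 4, 7], [9]].
Insert 2: 2 bumps 3 from row 1; 3 bumps 9 from row 2; 9 starts row 3. P = [[2, 4, 7], [3], [9]].
Insert 8: appended to row 1. P = [[2, 4, 7, 8], [3], [9]].
Insert 5: 5 bumps 7 from row 1; 7 appends to row 2. P = [[2, 4, 5, 8], [3, 7], [9]].
Insert 1: 1 bumps 2 from row 1; 2 bumps 3 from row 2; 3 bumps 9 from row 3; 9 starts row 4. P = [[1, 4, 5, 8], [2, 7], [3], [9]].
Insert 6: 6 bumps 8 from row 1; 8 appends to row 2. P = [[1, 4, 5, 6], [2, 7, 8], [3], [9]].

So P = [[1, 4, 5, 6], [2, 7, 8], [3], [9]], Q = [[1, 3, 4, 6], [2, 7, 9], [5], [8]].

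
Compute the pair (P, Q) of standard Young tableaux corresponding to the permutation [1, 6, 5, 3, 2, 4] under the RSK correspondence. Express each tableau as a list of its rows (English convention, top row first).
P = [[1, 2, 4], [3], [5], [6]], Q = [[1, 2, 6], [3], [4], [5]]

Insert each entry of the permutation into P by Schensted row insertion, recording in Q the position of each new cell.

Insert 1: appended to row 1. P = [[1]], Q = [[1]].
Insert 6: appended to row 1. P = [[1, 6]], Q = [[1, 2]].
Insert 5: 5 bumps 6 from row 1; 6 starts row 2. P = [[1, 5], [6]], Q = [[1, 2], [3]].
Insert 3: 3 bumps 5 from row 1; 5 bumps 6 from row 2; 6 starts row 3. P = [[1, 3], [5], [6]], Q = [[1, 2], [3], [4]].
Insert 2: 2 bumps 3 from row 1; 3 bumps 5 from row 2; 5 bumps 6 from row 3; 6 starts row 4. P = [[1, 2], [3], [5], [6]], Q = [[1, 2], [3], [4], [5]].
Insert 4: appended to row 1. P = [[1, 2, 4], [3], [5], [6]], Q = [[1, 2, 6], [3], [4], [5]].

So P = [[1, 2, 4], [3], [5], [6]], Q = [[1, 2, 6], [3], [4], [5]].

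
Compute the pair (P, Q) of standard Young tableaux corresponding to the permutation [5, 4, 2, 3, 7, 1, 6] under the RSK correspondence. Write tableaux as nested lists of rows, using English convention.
Insert each entry of the permutation into P by Schensted row insertion, recording in Q the position of each new cell.

Insert 5: appended to row 1. P = [[5]].
Insert 4: 4 bumps 5 from row 1; 5 starts row 2. P = [[4], [5]].
Insert 2: 2 bumps 4 from row 1; 4 bumps 5 from row 2; 5 starts row 3. P = [[2], [4], [5]].
Insert 3: appended to row 1. P = [[2, 3], [4], [5]].
Insert 7: appended to row 1. P = [[2, 3, 7], [4], [5]].
Insert 1: 1 bumps 2 from row 1; 2 bumps 4 from row 2; 4 bumps 5 from row 3; 5 starts row 4. P = [[1, 3, 7], [2], [4], [5]].
Insert 6: 6 bumps 7 from row 1; 7 appends to row 2. P = [[1, 3, 6], [2, 7], [4], [5]].

So P = [[1, 3, 6], [2, 7], [4], [5]], Q = [[1, 4, 5], [2, 7], [3], [6]].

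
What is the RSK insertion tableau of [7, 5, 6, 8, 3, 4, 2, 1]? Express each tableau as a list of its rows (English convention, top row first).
P = [[1, 4, 8], [2, 6], [3], [5], [7]]

After inserting 7: P = [[7]].
After inserting 5: P = [[5], [7]].
After inserting 6: P = [[5, 6], [7]].
After inserting 8: P = [[5, 6, 8], [7]].
After inserting 3: P = [[3, 6, 8], [5], [7]].
After inserting 4: P = [[3, 4, 8], [5, 6], [7]].
After inserting 2: P = [[2, 4, 8], [3, 6], [5], [7]].
After inserting 1: P = [[1, 4, 8], [2, 6], [3], [5], [7]].

So P = [[1, 4, 8], [2, 6], [3], [5], [7]].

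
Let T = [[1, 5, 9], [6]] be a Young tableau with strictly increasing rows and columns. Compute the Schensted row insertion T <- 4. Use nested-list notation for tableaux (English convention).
[[1, 4, 9], [5], [6]]

In row 1, 4 replaces 5 (the leftmost entry greater than 4); 5 is bumped to row 2. In row 2, 5 replaces 6 (the leftmost entry greater than 5); 6 is bumped to row 3. 6 starts a new row 3. The new tableau is [[1, 4, 9], [5], [6]].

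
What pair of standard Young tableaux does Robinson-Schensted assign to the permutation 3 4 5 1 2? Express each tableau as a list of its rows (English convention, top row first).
Insert each entry of the permutation into P by Schensted row insertion, recording in Q the position of each new cell.

Insert 3: appended to row 1. P = [[3]], Q = [[1]].
Insert 4: appended to row 1. P = [[3, 4]], Q = [[1, 2]].
Insert 5: appended to row 1. P = [[3, 4, 5]], Q = [[1, 2, 3]].
Insert 1: 1 bumps 3 from row 1; 3 starts row 2. P = [[1, 4, 5], [3]], Q = [[1, 2, 3], [4]].
Insert 2: 2 bumps 4 from row 1; 4 appends to row 2. P = [[1, 2, 5], [3, 4]], Q = [[1, 2, 3], [4, 5]].

So P = [[1, 2, 5], [3, 4]], Q = [[1, 2, 3], [4, 5]].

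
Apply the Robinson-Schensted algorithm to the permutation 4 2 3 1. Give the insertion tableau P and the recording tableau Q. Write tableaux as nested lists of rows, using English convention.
Insert each entry of the permutation into P by Schensted row insertion, recording in Q the position of each new cell.

After inserting 4: P = [[4]].
After inserting 2: P = [[2], [4]].
After inserting 3: P = [[2, 3], [4]].
After inserting 1: P = [[1, 3], [2], [4]].

So P = [[1, 3], [2], [4]], Q = [[1, 3], [2], [4]].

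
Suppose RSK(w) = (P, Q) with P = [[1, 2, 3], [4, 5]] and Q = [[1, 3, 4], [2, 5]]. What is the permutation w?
4 1 2 5 3

Reverse RSK: for i = n, n-1, ..., 1, locate i in Q, remove the corresponding corner cell from P, and reverse-bump its entry up through P; the value ejected from row 1 is w(i).

So w = 4 1 2 5 3.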